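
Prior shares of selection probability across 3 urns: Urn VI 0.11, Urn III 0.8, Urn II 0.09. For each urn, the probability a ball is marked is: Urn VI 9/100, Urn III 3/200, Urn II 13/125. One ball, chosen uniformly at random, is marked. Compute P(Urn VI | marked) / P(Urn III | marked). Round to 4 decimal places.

By Bayes' rule, posterior ∝ prior × likelihood:
  Urn VI: 0.11 × 0.09 = 0.0099
  Urn III: 0.8 × 0.015 = 0.012
  Urn II: 0.09 × 0.104 = 0.00936
Normalizing constant = 0.03126.
The ratio is 0.0099 / 0.012 (the normalizer cancels) = 0.8250.

0.8250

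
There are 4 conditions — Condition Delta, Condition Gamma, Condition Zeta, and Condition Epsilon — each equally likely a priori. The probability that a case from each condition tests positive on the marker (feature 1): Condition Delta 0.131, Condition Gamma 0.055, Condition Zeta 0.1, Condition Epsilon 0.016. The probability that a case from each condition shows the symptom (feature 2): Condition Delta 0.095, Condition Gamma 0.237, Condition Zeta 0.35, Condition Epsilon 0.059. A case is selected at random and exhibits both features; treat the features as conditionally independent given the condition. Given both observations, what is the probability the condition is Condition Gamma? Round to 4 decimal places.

0.2122

With a uniform prior (1/4 each), posterior ∝ likelihood:
  Condition Delta: 0.131 × 0.095 = 0.012445
  Condition Gamma: 0.055 × 0.237 = 0.013035
  Condition Zeta: 0.1 × 0.35 = 0.035
  Condition Epsilon: 0.016 × 0.059 = 0.000944
Sum = 0.061424.
P(Condition Gamma | evidence) = 0.013035 / 0.061424 ≈ 0.2122.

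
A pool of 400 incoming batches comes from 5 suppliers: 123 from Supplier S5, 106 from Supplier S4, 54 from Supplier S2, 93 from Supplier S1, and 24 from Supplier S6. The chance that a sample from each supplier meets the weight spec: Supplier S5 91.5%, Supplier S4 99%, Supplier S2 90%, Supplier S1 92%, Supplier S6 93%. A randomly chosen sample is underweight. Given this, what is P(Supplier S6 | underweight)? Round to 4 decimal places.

Taking complements, P(underweight | each) = Supplier S5 0.085, Supplier S4 0.01, Supplier S2 0.1, Supplier S1 0.08, Supplier S6 0.07.
Compute prior × likelihood for every hypothesis:
  Supplier S5: 0.3075 × 0.085 = 0.0261375
  Supplier S4: 0.265 × 0.01 = 0.00265
  Supplier S2: 0.135 × 0.1 = 0.0135
  Supplier S1: 0.2325 × 0.08 = 0.0186
  Supplier S6: 0.06 × 0.07 = 0.0042
Normalizing constant = 0.0650875.
P(Supplier S6 | evidence) = 0.0042 / 0.0650875 ≈ 0.0645.

0.0645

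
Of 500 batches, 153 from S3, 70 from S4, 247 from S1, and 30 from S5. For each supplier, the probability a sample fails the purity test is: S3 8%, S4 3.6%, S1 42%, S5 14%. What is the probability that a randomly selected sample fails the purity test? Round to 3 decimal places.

0.245

By Bayes' rule, posterior ∝ prior × likelihood:
  S3: 0.306 × 0.08 = 0.02448
  S4: 0.14 × 0.036 = 0.00504
  S1: 0.494 × 0.42 = 0.20748
  S5: 0.06 × 0.14 = 0.0084
P(off-spec) = 0.02448 + 0.00504 + 0.20748 + 0.0084 = 0.2454 → 0.245.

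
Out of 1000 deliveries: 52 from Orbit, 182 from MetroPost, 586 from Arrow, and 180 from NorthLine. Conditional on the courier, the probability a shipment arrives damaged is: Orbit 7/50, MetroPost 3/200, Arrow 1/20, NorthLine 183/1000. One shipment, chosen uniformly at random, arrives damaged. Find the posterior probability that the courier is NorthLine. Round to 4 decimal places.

Compute prior × likelihood for every hypothesis:
  Orbit: 0.052 × 0.14 = 0.00728
  MetroPost: 0.182 × 0.015 = 0.00273
  Arrow: 0.586 × 0.05 = 0.0293
  NorthLine: 0.18 × 0.183 = 0.03294
Total = 0.07225.
P(NorthLine | evidence) = 0.03294 / 0.07225 ≈ 0.4559.

0.4559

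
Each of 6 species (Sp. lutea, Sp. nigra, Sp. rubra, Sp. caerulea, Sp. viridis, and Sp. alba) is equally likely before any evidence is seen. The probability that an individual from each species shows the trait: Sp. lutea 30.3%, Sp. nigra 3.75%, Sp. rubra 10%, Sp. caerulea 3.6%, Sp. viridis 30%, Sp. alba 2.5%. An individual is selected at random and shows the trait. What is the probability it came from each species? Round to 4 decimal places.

Sp. lutea 0.3780, Sp. nigra 0.0468, Sp. rubra 0.1248, Sp. caerulea 0.0449, Sp. viridis 0.3743, Sp. alba 0.0312

Since the prior is uniform, the posterior is proportional to the likelihood:
  Sp. lutea: 0.303
  Sp. nigra: 0.0375
  Sp. rubra: 0.1
  Sp. caerulea: 0.036
  Sp. viridis: 0.3
  Sp. alba: 0.025
Normalizing constant = 0.8015.
P(Sp. lutea | trait) = 0.303/0.8015 ≈ 0.3780
P(Sp. nigra | trait) = 0.0375/0.8015 ≈ 0.0468
P(Sp. rubra | trait) = 0.1/0.8015 ≈ 0.1248
P(Sp. caerulea | trait) = 0.036/0.8015 ≈ 0.0449
P(Sp. viridis | trait) = 0.3/0.8015 ≈ 0.3743
P(Sp. alba | trait) = 0.025/0.8015 ≈ 0.0312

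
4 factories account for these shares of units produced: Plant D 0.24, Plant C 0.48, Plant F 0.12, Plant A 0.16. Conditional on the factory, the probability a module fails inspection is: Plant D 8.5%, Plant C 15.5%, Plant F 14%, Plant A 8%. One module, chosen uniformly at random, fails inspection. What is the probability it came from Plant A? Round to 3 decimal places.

Prior × likelihood for each hypothesis:
  Plant D: 0.24 × 0.085 = 0.0204
  Plant C: 0.48 × 0.155 = 0.0744
  Plant F: 0.12 × 0.14 = 0.0168
  Plant A: 0.16 × 0.08 = 0.0128
Total = 0.1244.
P(Plant A | evidence) = 0.0128 / 0.1244 ≈ 0.103.

0.103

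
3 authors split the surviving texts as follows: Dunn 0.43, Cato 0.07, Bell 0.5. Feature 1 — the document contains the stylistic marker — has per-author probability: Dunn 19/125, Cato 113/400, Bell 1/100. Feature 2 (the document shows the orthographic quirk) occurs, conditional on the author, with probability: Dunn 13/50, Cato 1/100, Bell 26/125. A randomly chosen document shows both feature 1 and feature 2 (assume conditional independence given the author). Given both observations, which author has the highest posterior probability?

Compute prior × likelihood for every hypothesis:
  Dunn: 0.43 × 0.152 × 0.26 = 0.0169936
  Cato: 0.07 × 0.2825 × 0.01 = 0.00019775
  Bell: 0.5 × 0.01 × 0.208 = 0.00104
Normalizing constant = 0.01823135.
Largest term belongs to Dunn, so Dunn is most probable.

Dunn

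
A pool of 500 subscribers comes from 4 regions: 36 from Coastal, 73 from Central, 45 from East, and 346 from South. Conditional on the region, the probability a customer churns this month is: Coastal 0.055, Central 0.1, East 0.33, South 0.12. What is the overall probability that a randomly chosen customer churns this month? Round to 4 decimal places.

0.1313

By Bayes' rule, posterior ∝ prior × likelihood:
  Coastal: 0.072 × 0.055 = 0.00396
  Central: 0.146 × 0.1 = 0.0146
  East: 0.09 × 0.33 = 0.0297
  South: 0.692 × 0.12 = 0.08304
P(churn) = 0.00396 + 0.0146 + 0.0297 + 0.08304 = 0.1313 → 0.1313.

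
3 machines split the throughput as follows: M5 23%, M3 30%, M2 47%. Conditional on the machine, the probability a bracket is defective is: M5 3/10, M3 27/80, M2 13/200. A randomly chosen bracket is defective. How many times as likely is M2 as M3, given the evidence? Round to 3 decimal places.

Prior × likelihood for each hypothesis:
  M5: 0.23 × 0.3 = 0.069
  M3: 0.3 × 0.3375 = 0.10125
  M2: 0.47 × 0.065 = 0.03055
Normalizing constant = 0.2008.
The ratio is 0.03055 / 0.10125 (the normalizer cancels) = 0.302.

0.302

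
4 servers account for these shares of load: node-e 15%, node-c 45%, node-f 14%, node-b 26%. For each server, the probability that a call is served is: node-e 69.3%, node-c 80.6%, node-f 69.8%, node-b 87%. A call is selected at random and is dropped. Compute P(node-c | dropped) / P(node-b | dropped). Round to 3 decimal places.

Taking complements, P(dropped | each) = node-e 0.307, node-c 0.194, node-f 0.302, node-b 0.13.
Prior × likelihood for each hypothesis:
  node-e: 0.15 × 0.307 = 0.04605
  node-c: 0.45 × 0.194 = 0.0873
  node-f: 0.14 × 0.302 = 0.04228
  node-b: 0.26 × 0.13 = 0.0338
Total = 0.20943.
The ratio is 0.0873 / 0.0338 (the normalizer cancels) = 2.583.

2.583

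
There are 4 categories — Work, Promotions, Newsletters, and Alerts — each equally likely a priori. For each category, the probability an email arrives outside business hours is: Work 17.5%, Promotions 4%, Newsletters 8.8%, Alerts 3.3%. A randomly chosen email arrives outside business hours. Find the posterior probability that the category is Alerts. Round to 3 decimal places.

Since the prior is uniform, the posterior is proportional to the likelihood:
  Work: 0.175
  Promotions: 0.04
  Newsletters: 0.088
  Alerts: 0.033
Normalizing constant = 0.336.
P(Alerts | evidence) = 0.033 / 0.336 ≈ 0.098.

0.098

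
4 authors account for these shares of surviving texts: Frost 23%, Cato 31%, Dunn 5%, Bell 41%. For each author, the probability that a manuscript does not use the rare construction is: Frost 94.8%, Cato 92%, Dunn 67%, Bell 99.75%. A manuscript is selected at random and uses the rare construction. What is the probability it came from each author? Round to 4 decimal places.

Taking complements, P(rare-form | each) = Frost 0.052, Cato 0.08, Dunn 0.33, Bell 0.0025.
Prior × likelihood for each hypothesis:
  Frost: 0.23 × 0.052 = 0.01196
  Cato: 0.31 × 0.08 = 0.0248
  Dunn: 0.05 × 0.33 = 0.0165
  Bell: 0.41 × 0.0025 = 0.001025
Total = 0.054285.
P(Frost | rare-form) = 0.01196/0.054285 ≈ 0.2203
P(Cato | rare-form) = 0.0248/0.054285 ≈ 0.4568
P(Dunn | rare-form) = 0.0165/0.054285 ≈ 0.3040
P(Bell | rare-form) = 0.001025/0.054285 ≈ 0.0189
(Check: 0.2203+0.4568+0.3040+0.0189 = 1.0000.)

Frost 0.2203, Cato 0.4568, Dunn 0.3040, Bell 0.0189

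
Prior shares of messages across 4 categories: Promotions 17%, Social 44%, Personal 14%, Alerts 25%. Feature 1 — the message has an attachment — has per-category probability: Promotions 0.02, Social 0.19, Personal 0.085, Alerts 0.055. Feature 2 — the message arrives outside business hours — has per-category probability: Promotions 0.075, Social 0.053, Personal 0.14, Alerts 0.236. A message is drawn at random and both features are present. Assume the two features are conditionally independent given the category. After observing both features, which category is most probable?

By Bayes' rule, posterior ∝ prior × likelihood:
  Promotions: 0.17 × 0.02 × 0.075 = 0.000255
  Social: 0.44 × 0.19 × 0.053 = 0.0044308
  Personal: 0.14 × 0.085 × 0.14 = 0.001666
  Alerts: 0.25 × 0.055 × 0.236 = 0.003245
Total = 0.0095968.
Largest term belongs to Social, so Social is most probable.

Social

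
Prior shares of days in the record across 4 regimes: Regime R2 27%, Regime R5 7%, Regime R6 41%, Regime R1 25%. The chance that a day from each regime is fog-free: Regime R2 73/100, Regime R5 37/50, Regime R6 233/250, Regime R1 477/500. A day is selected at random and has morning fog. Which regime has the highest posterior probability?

Regime R2

Taking complements, P(fog | each) = Regime R2 0.27, Regime R5 0.26, Regime R6 0.068, Regime R1 0.046.
Compute prior × likelihood for every hypothesis:
  Regime R2: 0.27 × 0.27 = 0.0729
  Regime R5: 0.07 × 0.26 = 0.0182
  Regime R6: 0.41 × 0.068 = 0.02788
  Regime R1: 0.25 × 0.046 = 0.0115
Total = 0.13048.
Largest term belongs to Regime R2, so Regime R2 is most probable.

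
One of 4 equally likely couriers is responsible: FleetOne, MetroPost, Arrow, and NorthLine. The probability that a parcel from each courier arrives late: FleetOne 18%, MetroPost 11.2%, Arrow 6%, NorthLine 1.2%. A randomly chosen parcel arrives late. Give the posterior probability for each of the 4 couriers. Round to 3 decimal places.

With a uniform prior (1/4 each), posterior ∝ likelihood:
  FleetOne: 0.18
  MetroPost: 0.112
  Arrow: 0.06
  NorthLine: 0.012
Sum = 0.364.
P(FleetOne | late) = 0.18/0.364 ≈ 0.495
P(MetroPost | late) = 0.112/0.364 ≈ 0.308
P(Arrow | late) = 0.06/0.364 ≈ 0.165
P(NorthLine | late) = 0.012/0.364 ≈ 0.033
(Check: 0.495+0.308+0.165+0.033 = 1.001.)

FleetOne 0.495, MetroPost 0.308, Arrow 0.165, NorthLine 0.033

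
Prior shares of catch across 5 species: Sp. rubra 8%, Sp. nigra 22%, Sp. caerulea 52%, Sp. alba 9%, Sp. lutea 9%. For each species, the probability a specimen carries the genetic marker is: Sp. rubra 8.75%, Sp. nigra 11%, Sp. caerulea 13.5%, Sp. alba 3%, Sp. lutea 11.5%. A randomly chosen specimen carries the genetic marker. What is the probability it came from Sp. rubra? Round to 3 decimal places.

0.061

Prior × likelihood for each hypothesis:
  Sp. rubra: 0.08 × 0.0875 = 0.007
  Sp. nigra: 0.22 × 0.11 = 0.0242
  Sp. caerulea: 0.52 × 0.135 = 0.0702
  Sp. alba: 0.09 × 0.03 = 0.0027
  Sp. lutea: 0.09 × 0.115 = 0.01035
Total = 0.11445.
P(Sp. rubra | evidence) = 0.007 / 0.11445 ≈ 0.061.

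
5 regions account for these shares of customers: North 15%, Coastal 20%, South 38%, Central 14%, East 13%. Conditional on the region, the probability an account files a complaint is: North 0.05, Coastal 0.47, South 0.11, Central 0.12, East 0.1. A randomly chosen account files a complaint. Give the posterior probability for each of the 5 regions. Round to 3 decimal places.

North 0.043, Coastal 0.543, South 0.241, Central 0.097, East 0.075

By Bayes' rule, posterior ∝ prior × likelihood:
  North: 0.15 × 0.05 = 0.0075
  Coastal: 0.2 × 0.47 = 0.094
  South: 0.38 × 0.11 = 0.0418
  Central: 0.14 × 0.12 = 0.0168
  East: 0.13 × 0.1 = 0.013
Sum = 0.1731.
P(North | complaint) = 0.0075/0.1731 ≈ 0.043
P(Coastal | complaint) = 0.094/0.1731 ≈ 0.543
P(South | complaint) = 0.0418/0.1731 ≈ 0.241
P(Central | complaint) = 0.0168/0.1731 ≈ 0.097
P(East | complaint) = 0.013/0.1731 ≈ 0.075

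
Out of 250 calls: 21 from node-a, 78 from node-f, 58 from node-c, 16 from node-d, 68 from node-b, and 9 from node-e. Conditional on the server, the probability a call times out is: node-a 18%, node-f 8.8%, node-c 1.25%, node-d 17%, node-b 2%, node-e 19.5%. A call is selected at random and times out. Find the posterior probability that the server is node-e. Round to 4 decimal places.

Unnormalized posteriors (prior × likelihood):
  node-a: 0.084 × 0.18 = 0.01512
  node-f: 0.312 × 0.088 = 0.027456
  node-c: 0.232 × 0.0125 = 0.0029
  node-d: 0.064 × 0.17 = 0.01088
  node-b: 0.272 × 0.02 = 0.00544
  node-e: 0.036 × 0.195 = 0.00702
Normalizing constant = 0.068816.
P(node-e | evidence) = 0.00702 / 0.068816 ≈ 0.1020.

0.1020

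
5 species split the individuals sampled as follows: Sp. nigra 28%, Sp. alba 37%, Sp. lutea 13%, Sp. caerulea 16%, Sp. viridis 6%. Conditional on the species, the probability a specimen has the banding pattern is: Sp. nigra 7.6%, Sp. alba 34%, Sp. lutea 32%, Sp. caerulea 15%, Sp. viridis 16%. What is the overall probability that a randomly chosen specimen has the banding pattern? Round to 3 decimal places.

0.222

Unnormalized posteriors (prior × likelihood):
  Sp. nigra: 0.28 × 0.076 = 0.02128
  Sp. alba: 0.37 × 0.34 = 0.1258
  Sp. lutea: 0.13 × 0.32 = 0.0416
  Sp. caerulea: 0.16 × 0.15 = 0.024
  Sp. viridis: 0.06 × 0.16 = 0.0096
P(banded) = 0.02128 + 0.1258 + 0.0416 + 0.024 + 0.0096 = 0.22228 → 0.222.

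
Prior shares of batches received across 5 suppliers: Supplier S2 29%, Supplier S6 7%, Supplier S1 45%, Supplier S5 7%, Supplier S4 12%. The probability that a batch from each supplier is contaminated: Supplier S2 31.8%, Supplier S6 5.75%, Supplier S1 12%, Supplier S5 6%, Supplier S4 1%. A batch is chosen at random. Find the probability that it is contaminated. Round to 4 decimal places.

Prior × likelihood for each hypothesis:
  Supplier S2: 0.29 × 0.318 = 0.09222
  Supplier S6: 0.07 × 0.0575 = 0.004025
  Supplier S1: 0.45 × 0.12 = 0.054
  Supplier S5: 0.07 × 0.06 = 0.0042
  Supplier S4: 0.12 × 0.01 = 0.0012
P(contaminated) = 0.09222 + 0.004025 + 0.054 + 0.0042 + 0.0012 = 0.155645 → 0.1556.

0.1556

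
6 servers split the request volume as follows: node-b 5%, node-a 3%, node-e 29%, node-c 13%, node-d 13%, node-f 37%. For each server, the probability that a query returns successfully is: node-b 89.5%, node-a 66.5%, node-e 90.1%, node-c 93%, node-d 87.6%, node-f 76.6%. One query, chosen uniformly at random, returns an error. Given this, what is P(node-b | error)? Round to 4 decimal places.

Taking complements, P(error | each) = node-b 0.105, node-a 0.335, node-e 0.099, node-c 0.07, node-d 0.124, node-f 0.234.
Compute prior × likelihood for every hypothesis:
  node-b: 0.05 × 0.105 = 0.00525
  node-a: 0.03 × 0.335 = 0.01005
  node-e: 0.29 × 0.099 = 0.02871
  node-c: 0.13 × 0.07 = 0.0091
  node-d: 0.13 × 0.124 = 0.01612
  node-f: 0.37 × 0.234 = 0.08658
Total = 0.15581.
P(node-b | evidence) = 0.00525 / 0.15581 ≈ 0.0337.

0.0337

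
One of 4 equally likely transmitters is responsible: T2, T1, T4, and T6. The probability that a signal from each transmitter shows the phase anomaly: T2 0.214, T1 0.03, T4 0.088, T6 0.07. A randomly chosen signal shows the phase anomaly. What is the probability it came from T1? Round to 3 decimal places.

Since the prior is uniform, the posterior is proportional to the likelihood:
  T2: 0.214
  T1: 0.03
  T4: 0.088
  T6: 0.07
Sum = 0.402.
P(T1 | evidence) = 0.03 / 0.402 ≈ 0.075.

0.075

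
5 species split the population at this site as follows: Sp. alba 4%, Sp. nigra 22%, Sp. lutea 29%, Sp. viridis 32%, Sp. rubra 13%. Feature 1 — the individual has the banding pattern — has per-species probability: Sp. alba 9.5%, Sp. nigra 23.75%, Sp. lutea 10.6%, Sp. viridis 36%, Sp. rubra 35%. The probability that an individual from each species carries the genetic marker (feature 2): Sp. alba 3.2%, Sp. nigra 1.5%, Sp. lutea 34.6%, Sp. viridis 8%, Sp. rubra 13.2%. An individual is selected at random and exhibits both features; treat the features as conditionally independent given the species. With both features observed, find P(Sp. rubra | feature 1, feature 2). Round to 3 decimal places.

0.224

Compute prior × likelihood for every hypothesis:
  Sp. alba: 0.04 × 0.095 × 0.032 = 0.0001216
  Sp. nigra: 0.22 × 0.2375 × 0.015 = 0.00078375
  Sp. lutea: 0.29 × 0.106 × 0.346 = 0.01063604
  Sp. viridis: 0.32 × 0.36 × 0.08 = 0.009216
  Sp. rubra: 0.13 × 0.35 × 0.132 = 0.006006
Total = 0.02676339.
P(Sp. rubra | evidence) = 0.006006 / 0.02676339 ≈ 0.224.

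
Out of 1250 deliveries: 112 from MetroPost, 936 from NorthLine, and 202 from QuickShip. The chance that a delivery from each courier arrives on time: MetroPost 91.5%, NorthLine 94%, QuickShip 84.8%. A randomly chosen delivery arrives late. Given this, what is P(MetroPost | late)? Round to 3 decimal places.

Taking complements, P(late | each) = MetroPost 0.085, NorthLine 0.06, QuickShip 0.152.
By Bayes' rule, posterior ∝ prior × likelihood:
  MetroPost: 0.0896 × 0.085 = 0.007616
  NorthLine: 0.7488 × 0.06 = 0.044928
  QuickShip: 0.1616 × 0.152 = 0.0245632
Normalizing constant = 0.0771072.
P(MetroPost | evidence) = 0.007616 / 0.0771072 ≈ 0.099.

0.099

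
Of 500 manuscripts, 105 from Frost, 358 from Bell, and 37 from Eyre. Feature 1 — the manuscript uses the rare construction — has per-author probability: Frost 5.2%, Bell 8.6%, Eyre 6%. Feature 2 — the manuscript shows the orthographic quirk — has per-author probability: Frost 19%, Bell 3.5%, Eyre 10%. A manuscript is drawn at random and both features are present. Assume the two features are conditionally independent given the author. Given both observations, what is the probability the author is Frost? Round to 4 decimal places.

Prior × likelihood for each hypothesis:
  Frost: 0.21 × 0.052 × 0.19 = 0.0020748
  Bell: 0.716 × 0.086 × 0.035 = 0.00215516
  Eyre: 0.074 × 0.06 × 0.1 = 0.000444
Sum = 0.00467396.
P(Frost | evidence) = 0.0020748 / 0.00467396 ≈ 0.4439.

0.4439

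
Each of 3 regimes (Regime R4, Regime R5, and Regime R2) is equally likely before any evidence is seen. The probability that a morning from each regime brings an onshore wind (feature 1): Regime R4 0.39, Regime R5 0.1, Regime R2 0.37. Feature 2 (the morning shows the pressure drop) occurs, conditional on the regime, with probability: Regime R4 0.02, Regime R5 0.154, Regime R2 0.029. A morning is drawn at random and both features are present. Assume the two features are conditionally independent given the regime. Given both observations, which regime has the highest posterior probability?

With a uniform prior (1/3 each), posterior ∝ likelihood:
  Regime R4: 0.39 × 0.02 = 0.0078
  Regime R5: 0.1 × 0.154 = 0.0154
  Regime R2: 0.37 × 0.029 = 0.01073
Total = 0.03393.
Largest term belongs to Regime R5, so Regime R5 is most probable.

Regime R5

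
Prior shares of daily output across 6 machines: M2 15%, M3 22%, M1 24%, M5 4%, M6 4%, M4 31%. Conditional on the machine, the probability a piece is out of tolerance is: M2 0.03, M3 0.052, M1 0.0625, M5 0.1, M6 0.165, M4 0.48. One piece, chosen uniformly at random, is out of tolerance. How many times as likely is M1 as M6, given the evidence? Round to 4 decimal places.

2.2727

Prior × likelihood for each hypothesis:
  M2: 0.15 × 0.03 = 0.0045
  M3: 0.22 × 0.052 = 0.01144
  M1: 0.24 × 0.0625 = 0.015
  M5: 0.04 × 0.1 = 0.004
  M6: 0.04 × 0.165 = 0.0066
  M4: 0.31 × 0.48 = 0.1488
Total = 0.19034.
The ratio is 0.015 / 0.0066 (the normalizer cancels) = 2.2727.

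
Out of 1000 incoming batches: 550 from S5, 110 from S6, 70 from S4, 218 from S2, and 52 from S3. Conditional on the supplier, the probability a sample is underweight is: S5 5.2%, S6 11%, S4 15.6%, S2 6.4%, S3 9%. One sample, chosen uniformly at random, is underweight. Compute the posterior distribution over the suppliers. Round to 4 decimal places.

Unnormalized posteriors (prior × likelihood):
  S5: 0.55 × 0.052 = 0.0286
  S6: 0.11 × 0.11 = 0.0121
  S4: 0.07 × 0.156 = 0.01092
  S2: 0.218 × 0.064 = 0.013952
  S3: 0.052 × 0.09 = 0.00468
Normalizing constant = 0.070252.
P(S5 | underweight) = 0.0286/0.070252 ≈ 0.4071
P(S6 | underweight) = 0.0121/0.070252 ≈ 0.1722
P(S4 | underweight) = 0.01092/0.070252 ≈ 0.1554
P(S2 | underweight) = 0.013952/0.070252 ≈ 0.1986
P(S3 | underweight) = 0.00468/0.070252 ≈ 0.0666
(Check: 0.4071+0.1722+0.1554+0.1986+0.0666 = 0.9999.)

S5 0.4071, S6 0.1722, S4 0.1554, S2 0.1986, S3 0.0666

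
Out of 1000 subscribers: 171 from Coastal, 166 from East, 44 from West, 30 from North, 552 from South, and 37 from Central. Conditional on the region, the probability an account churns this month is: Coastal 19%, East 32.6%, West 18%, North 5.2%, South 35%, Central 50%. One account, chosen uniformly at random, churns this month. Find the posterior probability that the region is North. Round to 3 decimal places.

Unnormalized posteriors (prior × likelihood):
  Coastal: 0.171 × 0.19 = 0.03249
  East: 0.166 × 0.326 = 0.054116
  West: 0.044 × 0.18 = 0.00792
  North: 0.03 × 0.052 = 0.00156
  South: 0.552 × 0.35 = 0.1932
  Central: 0.037 × 0.5 = 0.0185
Sum = 0.307786.
P(North | evidence) = 0.00156 / 0.307786 ≈ 0.005.

0.005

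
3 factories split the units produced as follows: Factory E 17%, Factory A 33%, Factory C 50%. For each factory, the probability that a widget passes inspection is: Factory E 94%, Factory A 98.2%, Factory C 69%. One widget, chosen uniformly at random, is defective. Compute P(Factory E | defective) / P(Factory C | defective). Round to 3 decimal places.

Taking complements, P(defective | each) = Factory E 0.06, Factory A 0.018, Factory C 0.31.
Unnormalized posteriors (prior × likelihood):
  Factory E: 0.17 × 0.06 = 0.0102
  Factory A: 0.33 × 0.018 = 0.00594
  Factory C: 0.5 × 0.31 = 0.155
Total = 0.17114.
The ratio is 0.0102 / 0.155 (the normalizer cancels) = 0.066.

0.066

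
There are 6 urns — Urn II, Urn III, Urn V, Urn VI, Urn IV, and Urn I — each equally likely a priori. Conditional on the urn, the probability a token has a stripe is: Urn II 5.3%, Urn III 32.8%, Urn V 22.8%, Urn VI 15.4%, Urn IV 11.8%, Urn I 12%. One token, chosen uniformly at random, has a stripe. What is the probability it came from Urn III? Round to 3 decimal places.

Since the prior is uniform, the posterior is proportional to the likelihood:
  Urn II: 0.053
  Urn III: 0.328
  Urn V: 0.228
  Urn VI: 0.154
  Urn IV: 0.118
  Urn I: 0.12
Sum = 1.001.
P(Urn III | evidence) = 0.328 / 1.001 ≈ 0.328.

0.328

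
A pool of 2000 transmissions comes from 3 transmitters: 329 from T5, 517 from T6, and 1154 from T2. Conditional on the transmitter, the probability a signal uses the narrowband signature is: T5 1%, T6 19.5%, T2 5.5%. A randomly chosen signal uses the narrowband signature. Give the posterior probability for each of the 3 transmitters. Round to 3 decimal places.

T5 0.020, T6 0.602, T2 0.379

By Bayes' rule, posterior ∝ prior × likelihood:
  T5: 0.1645 × 0.01 = 0.001645
  T6: 0.2585 × 0.195 = 0.0504075
  T2: 0.577 × 0.055 = 0.031735
Total = 0.0837875.
P(T5 | narrowband) = 0.001645/0.0837875 ≈ 0.020
P(T6 | narrowband) = 0.0504075/0.0837875 ≈ 0.602
P(T2 | narrowband) = 0.031735/0.0837875 ≈ 0.379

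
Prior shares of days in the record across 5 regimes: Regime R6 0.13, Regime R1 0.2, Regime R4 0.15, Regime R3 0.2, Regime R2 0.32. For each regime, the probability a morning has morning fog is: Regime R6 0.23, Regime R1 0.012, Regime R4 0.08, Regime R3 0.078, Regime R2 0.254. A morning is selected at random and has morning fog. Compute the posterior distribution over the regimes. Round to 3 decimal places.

Regime R6 0.212, Regime R1 0.017, Regime R4 0.085, Regime R3 0.110, Regime R2 0.576

Prior × likelihood for each hypothesis:
  Regime R6: 0.13 × 0.23 = 0.0299
  Regime R1: 0.2 × 0.012 = 0.0024
  Regime R4: 0.15 × 0.08 = 0.012
  Regime R3: 0.2 × 0.078 = 0.0156
  Regime R2: 0.32 × 0.254 = 0.08128
Total = 0.14118.
P(Regime R6 | fog) = 0.0299/0.14118 ≈ 0.212
P(Regime R1 | fog) = 0.0024/0.14118 ≈ 0.017
P(Regime R4 | fog) = 0.012/0.14118 ≈ 0.085
P(Regime R3 | fog) = 0.0156/0.14118 ≈ 0.110
P(Regime R2 | fog) = 0.08128/0.14118 ≈ 0.576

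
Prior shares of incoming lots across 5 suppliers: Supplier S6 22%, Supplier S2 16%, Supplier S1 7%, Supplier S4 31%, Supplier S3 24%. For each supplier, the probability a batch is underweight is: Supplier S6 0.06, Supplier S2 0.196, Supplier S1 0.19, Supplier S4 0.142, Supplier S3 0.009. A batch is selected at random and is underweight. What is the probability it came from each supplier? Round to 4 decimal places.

Unnormalized posteriors (prior × likelihood):
  Supplier S6: 0.22 × 0.06 = 0.0132
  Supplier S2: 0.16 × 0.196 = 0.03136
  Supplier S1: 0.07 × 0.19 = 0.0133
  Supplier S4: 0.31 × 0.142 = 0.04402
  Supplier S3: 0.24 × 0.009 = 0.00216
Sum = 0.10404.
P(Supplier S6 | underweight) = 0.0132/0.10404 ≈ 0.1269
P(Supplier S2 | underweight) = 0.03136/0.10404 ≈ 0.3014
P(Supplier S1 | underweight) = 0.0133/0.10404 ≈ 0.1278
P(Supplier S4 | underweight) = 0.04402/0.10404 ≈ 0.4231
P(Supplier S3 | underweight) = 0.00216/0.10404 ≈ 0.0208

Supplier S6 0.1269, Supplier S2 0.3014, Supplier S1 0.1278, Supplier S4 0.4231, Supplier S3 0.0208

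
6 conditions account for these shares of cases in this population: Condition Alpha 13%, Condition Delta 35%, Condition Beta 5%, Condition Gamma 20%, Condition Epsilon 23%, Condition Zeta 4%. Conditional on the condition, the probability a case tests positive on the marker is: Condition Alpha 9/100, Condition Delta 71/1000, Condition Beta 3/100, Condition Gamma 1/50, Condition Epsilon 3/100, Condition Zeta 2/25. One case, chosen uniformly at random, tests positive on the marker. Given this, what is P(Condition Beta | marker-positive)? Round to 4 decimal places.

0.0288

By Bayes' rule, posterior ∝ prior × likelihood:
  Condition Alpha: 0.13 × 0.09 = 0.0117
  Condition Delta: 0.35 × 0.071 = 0.02485
  Condition Beta: 0.05 × 0.03 = 0.0015
  Condition Gamma: 0.2 × 0.02 = 0.004
  Condition Epsilon: 0.23 × 0.03 = 0.0069
  Condition Zeta: 0.04 × 0.08 = 0.0032
Sum = 0.05215.
P(Condition Beta | evidence) = 0.0015 / 0.05215 ≈ 0.0288.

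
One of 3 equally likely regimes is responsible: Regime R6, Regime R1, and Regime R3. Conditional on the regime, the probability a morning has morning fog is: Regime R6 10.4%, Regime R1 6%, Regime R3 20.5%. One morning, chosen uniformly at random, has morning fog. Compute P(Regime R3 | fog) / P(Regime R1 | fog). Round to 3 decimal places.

Since the prior is uniform, the posterior is proportional to the likelihood:
  Regime R6: 0.104
  Regime R1: 0.06
  Regime R3: 0.205
Total = 0.369.
The ratio is 0.205 / 0.06 (the normalizer cancels) = 3.417.

3.417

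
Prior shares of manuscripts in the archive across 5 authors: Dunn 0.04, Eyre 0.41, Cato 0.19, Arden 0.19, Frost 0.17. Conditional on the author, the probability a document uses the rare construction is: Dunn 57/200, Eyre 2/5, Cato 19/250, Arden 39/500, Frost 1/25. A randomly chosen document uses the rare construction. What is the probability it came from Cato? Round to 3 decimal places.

0.068

Compute prior × likelihood for every hypothesis:
  Dunn: 0.04 × 0.285 = 0.0114
  Eyre: 0.41 × 0.4 = 0.164
  Cato: 0.19 × 0.076 = 0.01444
  Arden: 0.19 × 0.078 = 0.01482
  Frost: 0.17 × 0.04 = 0.0068
Total = 0.21146.
P(Cato | evidence) = 0.01444 / 0.21146 ≈ 0.068.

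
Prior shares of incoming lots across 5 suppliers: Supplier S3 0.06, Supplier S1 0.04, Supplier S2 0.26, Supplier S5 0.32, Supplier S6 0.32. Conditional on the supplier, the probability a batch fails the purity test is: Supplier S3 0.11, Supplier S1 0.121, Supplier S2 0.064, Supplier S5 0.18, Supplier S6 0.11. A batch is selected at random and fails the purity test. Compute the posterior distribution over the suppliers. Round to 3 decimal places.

Unnormalized posteriors (prior × likelihood):
  Supplier S3: 0.06 × 0.11 = 0.0066
  Supplier S1: 0.04 × 0.121 = 0.00484
  Supplier S2: 0.26 × 0.064 = 0.01664
  Supplier S5: 0.32 × 0.18 = 0.0576
  Supplier S6: 0.32 × 0.11 = 0.0352
Total = 0.12088.
P(Supplier S3 | off-spec) = 0.0066/0.12088 ≈ 0.055
P(Supplier S1 | off-spec) = 0.00484/0.12088 ≈ 0.040
P(Supplier S2 | off-spec) = 0.01664/0.12088 ≈ 0.138
P(Supplier S5 | off-spec) = 0.0576/0.12088 ≈ 0.477
P(Supplier S6 | off-spec) = 0.0352/0.12088 ≈ 0.291
(Check: 0.055+0.040+0.138+0.477+0.291 = 1.001.)

Supplier S3 0.055, Supplier S1 0.040, Supplier S2 0.138, Supplier S5 0.477, Supplier S6 0.291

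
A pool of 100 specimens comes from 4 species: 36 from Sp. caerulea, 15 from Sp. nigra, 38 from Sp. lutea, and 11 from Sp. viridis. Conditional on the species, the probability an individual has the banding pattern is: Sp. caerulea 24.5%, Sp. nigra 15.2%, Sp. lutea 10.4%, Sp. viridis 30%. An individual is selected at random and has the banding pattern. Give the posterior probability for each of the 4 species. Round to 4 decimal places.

By Bayes' rule, posterior ∝ prior × likelihood:
  Sp. caerulea: 0.36 × 0.245 = 0.0882
  Sp. nigra: 0.15 × 0.152 = 0.0228
  Sp. lutea: 0.38 × 0.104 = 0.03952
  Sp. viridis: 0.11 × 0.3 = 0.033
Normalizing constant = 0.18352.
P(Sp. caerulea | banded) = 0.0882/0.18352 ≈ 0.4806
P(Sp. nigra | banded) = 0.0228/0.18352 ≈ 0.1242
P(Sp. lutea | banded) = 0.03952/0.18352 ≈ 0.2153
P(Sp. viridis | banded) = 0.033/0.18352 ≈ 0.1798
(Check: 0.4806+0.1242+0.2153+0.1798 = 0.9999.)

Sp. caerulea 0.4806, Sp. nigra 0.1242, Sp. lutea 0.2153, Sp. viridis 0.1798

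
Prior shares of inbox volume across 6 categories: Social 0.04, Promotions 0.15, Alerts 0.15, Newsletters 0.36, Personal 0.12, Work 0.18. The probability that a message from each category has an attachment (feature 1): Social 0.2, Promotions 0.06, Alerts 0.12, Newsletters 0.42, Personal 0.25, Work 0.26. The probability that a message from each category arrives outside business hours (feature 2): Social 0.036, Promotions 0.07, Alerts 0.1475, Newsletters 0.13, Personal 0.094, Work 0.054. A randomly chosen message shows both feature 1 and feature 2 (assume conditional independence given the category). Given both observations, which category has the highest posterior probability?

Newsletters

Prior × likelihood for each hypothesis:
  Social: 0.04 × 0.2 × 0.036 = 0.000288
  Promotions: 0.15 × 0.06 × 0.07 = 0.00063
  Alerts: 0.15 × 0.12 × 0.1475 = 0.002655
  Newsletters: 0.36 × 0.42 × 0.13 = 0.019656
  Personal: 0.12 × 0.25 × 0.094 = 0.00282
  Work: 0.18 × 0.26 × 0.054 = 0.0025272
Sum = 0.0285762.
Largest term belongs to Newsletters, so Newsletters is most probable.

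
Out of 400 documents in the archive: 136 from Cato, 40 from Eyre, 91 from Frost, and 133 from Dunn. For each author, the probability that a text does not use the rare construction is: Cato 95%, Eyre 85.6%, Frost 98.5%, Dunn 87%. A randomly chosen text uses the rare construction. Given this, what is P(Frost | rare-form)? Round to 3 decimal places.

0.044

Taking complements, P(rare-form | each) = Cato 0.05, Eyre 0.144, Frost 0.015, Dunn 0.13.
Prior × likelihood for each hypothesis:
  Cato: 0.34 × 0.05 = 0.017
  Eyre: 0.1 × 0.144 = 0.0144
  Frost: 0.2275 × 0.015 = 0.0034125
  Dunn: 0.3325 × 0.13 = 0.043225
Normalizing constant = 0.0780375.
P(Frost | evidence) = 0.0034125 / 0.0780375 ≈ 0.044.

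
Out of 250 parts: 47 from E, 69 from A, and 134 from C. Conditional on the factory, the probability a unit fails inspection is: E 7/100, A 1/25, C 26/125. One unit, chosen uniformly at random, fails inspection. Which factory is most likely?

C

Prior × likelihood for each hypothesis:
  E: 0.188 × 0.07 = 0.01316
  A: 0.276 × 0.04 = 0.01104
  C: 0.536 × 0.208 = 0.111488
Sum = 0.135688.
Largest term belongs to C, so C is most probable.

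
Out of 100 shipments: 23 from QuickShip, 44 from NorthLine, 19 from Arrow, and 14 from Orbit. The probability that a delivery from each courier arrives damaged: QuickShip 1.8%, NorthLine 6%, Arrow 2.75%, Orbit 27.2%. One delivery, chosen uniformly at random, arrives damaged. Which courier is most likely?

Orbit

Prior × likelihood for each hypothesis:
  QuickShip: 0.23 × 0.018 = 0.00414
  NorthLine: 0.44 × 0.06 = 0.0264
  Arrow: 0.19 × 0.0275 = 0.005225
  Orbit: 0.14 × 0.272 = 0.03808
Total = 0.073845.
Largest term belongs to Orbit, so Orbit is most probable.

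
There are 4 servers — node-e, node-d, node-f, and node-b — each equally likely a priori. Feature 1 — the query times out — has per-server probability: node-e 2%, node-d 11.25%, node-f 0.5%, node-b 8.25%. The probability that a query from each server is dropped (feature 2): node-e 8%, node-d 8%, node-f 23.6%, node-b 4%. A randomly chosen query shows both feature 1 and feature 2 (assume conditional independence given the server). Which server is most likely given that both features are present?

Since the prior is uniform, the posterior is proportional to the likelihood:
  node-e: 0.02 × 0.08 = 0.0016
  node-d: 0.1125 × 0.08 = 0.009
  node-f: 0.005 × 0.236 = 0.00118
  node-b: 0.0825 × 0.04 = 0.0033
Total = 0.01508.
Largest term belongs to node-d, so node-d is most probable.

node-d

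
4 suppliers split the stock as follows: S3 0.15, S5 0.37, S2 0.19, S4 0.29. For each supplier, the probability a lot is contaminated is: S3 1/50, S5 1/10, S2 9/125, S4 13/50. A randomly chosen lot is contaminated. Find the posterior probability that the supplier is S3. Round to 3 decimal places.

0.023

Unnormalized posteriors (prior × likelihood):
  S3: 0.15 × 0.02 = 0.003
  S5: 0.37 × 0.1 = 0.037
  S2: 0.19 × 0.072 = 0.01368
  S4: 0.29 × 0.26 = 0.0754
Sum = 0.12908.
P(S3 | evidence) = 0.003 / 0.12908 ≈ 0.023.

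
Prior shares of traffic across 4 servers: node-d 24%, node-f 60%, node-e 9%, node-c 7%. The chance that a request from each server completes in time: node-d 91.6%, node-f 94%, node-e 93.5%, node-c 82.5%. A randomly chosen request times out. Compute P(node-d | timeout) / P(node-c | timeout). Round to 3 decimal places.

1.646

Taking complements, P(timeout | each) = node-d 0.084, node-f 0.06, node-e 0.065, node-c 0.175.
Unnormalized posteriors (prior × likelihood):
  node-d: 0.24 × 0.084 = 0.02016
  node-f: 0.6 × 0.06 = 0.036
  node-e: 0.09 × 0.065 = 0.00585
  node-c: 0.07 × 0.175 = 0.01225
Sum = 0.07426.
The ratio is 0.02016 / 0.01225 (the normalizer cancels) = 1.646.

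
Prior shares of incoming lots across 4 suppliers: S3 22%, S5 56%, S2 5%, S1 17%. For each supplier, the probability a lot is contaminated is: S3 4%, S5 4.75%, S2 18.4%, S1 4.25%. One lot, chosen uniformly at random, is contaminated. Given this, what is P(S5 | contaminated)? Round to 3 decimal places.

Compute prior × likelihood for every hypothesis:
  S3: 0.22 × 0.04 = 0.0088
  S5: 0.56 × 0.0475 = 0.0266
  S2: 0.05 × 0.184 = 0.0092
  S1: 0.17 × 0.0425 = 0.007225
Normalizing constant = 0.051825.
P(S5 | evidence) = 0.0266 / 0.051825 ≈ 0.513.

0.513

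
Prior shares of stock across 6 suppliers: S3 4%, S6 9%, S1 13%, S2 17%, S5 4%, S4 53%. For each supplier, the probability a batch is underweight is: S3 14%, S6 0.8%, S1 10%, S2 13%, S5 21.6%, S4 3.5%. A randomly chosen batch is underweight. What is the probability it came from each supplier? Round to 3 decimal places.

Unnormalized posteriors (prior × likelihood):
  S3: 0.04 × 0.14 = 0.0056
  S6: 0.09 × 0.008 = 0.00072
  S1: 0.13 × 0.1 = 0.013
  S2: 0.17 × 0.13 = 0.0221
  S5: 0.04 × 0.216 = 0.00864
  S4: 0.53 × 0.035 = 0.01855
Sum = 0.06861.
P(S3 | underweight) = 0.0056/0.06861 ≈ 0.082
P(S6 | underweight) = 0.00072/0.06861 ≈ 0.010
P(S1 | underweight) = 0.013/0.06861 ≈ 0.189
P(S2 | underweight) = 0.0221/0.06861 ≈ 0.322
P(S5 | underweight) = 0.00864/0.06861 ≈ 0.126
P(S4 | underweight) = 0.01855/0.06861 ≈ 0.270

S3 0.082, S6 0.010, S1 0.189, S2 0.322, S5 0.126, S4 0.270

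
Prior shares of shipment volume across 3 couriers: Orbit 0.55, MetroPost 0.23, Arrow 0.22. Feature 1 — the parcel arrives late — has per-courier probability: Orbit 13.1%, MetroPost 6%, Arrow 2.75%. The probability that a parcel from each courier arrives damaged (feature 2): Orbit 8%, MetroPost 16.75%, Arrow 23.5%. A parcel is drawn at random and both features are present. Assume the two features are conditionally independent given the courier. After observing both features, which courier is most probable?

Prior × likelihood for each hypothesis:
  Orbit: 0.55 × 0.131 × 0.08 = 0.005764
  MetroPost: 0.23 × 0.06 × 0.1675 = 0.0023115
  Arrow: 0.22 × 0.0275 × 0.235 = 0.00142175
Sum = 0.00949725.
Largest term belongs to Orbit, so Orbit is most probable.

Orbit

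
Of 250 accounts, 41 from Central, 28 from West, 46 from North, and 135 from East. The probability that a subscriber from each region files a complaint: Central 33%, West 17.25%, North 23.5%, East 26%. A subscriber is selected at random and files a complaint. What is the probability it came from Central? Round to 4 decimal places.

By Bayes' rule, posterior ∝ prior × likelihood:
  Central: 0.164 × 0.33 = 0.05412
  West: 0.112 × 0.1725 = 0.01932
  North: 0.184 × 0.235 = 0.04324
  East: 0.54 × 0.26 = 0.1404
Normalizing constant = 0.25708.
P(Central | evidence) = 0.05412 / 0.25708 ≈ 0.2105.

0.2105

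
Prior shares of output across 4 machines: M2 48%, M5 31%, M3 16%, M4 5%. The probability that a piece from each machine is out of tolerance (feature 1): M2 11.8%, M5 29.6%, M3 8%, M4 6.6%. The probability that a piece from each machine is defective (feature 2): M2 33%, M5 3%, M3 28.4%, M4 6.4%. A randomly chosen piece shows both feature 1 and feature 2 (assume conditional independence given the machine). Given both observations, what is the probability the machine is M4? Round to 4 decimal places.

Prior × likelihood for each hypothesis:
  M2: 0.48 × 0.118 × 0.33 = 0.0186912
  M5: 0.31 × 0.296 × 0.03 = 0.0027528
  M3: 0.16 × 0.08 × 0.284 = 0.0036352
  M4: 0.05 × 0.066 × 0.064 = 0.0002112
Normalizing constant = 0.0252904.
P(M4 | evidence) = 0.0002112 / 0.0252904 ≈ 0.0084.

0.0084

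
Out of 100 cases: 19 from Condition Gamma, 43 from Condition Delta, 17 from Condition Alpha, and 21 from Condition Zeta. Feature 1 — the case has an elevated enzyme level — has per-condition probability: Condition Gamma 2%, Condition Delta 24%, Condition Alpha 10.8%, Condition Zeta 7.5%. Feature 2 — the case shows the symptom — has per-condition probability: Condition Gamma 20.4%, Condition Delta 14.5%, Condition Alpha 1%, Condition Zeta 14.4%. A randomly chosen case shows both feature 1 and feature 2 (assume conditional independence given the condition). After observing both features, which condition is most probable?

Prior × likelihood for each hypothesis:
  Condition Gamma: 0.19 × 0.02 × 0.204 = 0.0007752
  Condition Delta: 0.43 × 0.24 × 0.145 = 0.014964
  Condition Alpha: 0.17 × 0.108 × 0.01 = 0.0001836
  Condition Zeta: 0.21 × 0.075 × 0.144 = 0.002268
Normalizing constant = 0.0181908.
Largest term belongs to Condition Delta, so Condition Delta is most probable.

Condition Delta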